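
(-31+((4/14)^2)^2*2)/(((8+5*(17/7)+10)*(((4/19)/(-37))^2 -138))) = 36768655391/4935898380098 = 0.01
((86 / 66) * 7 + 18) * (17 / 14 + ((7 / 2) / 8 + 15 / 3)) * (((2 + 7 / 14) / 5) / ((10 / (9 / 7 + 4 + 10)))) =14268985 / 103488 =137.88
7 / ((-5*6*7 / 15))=-1 / 2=-0.50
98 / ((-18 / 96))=-1568 / 3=-522.67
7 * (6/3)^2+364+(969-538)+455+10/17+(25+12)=22365/17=1315.59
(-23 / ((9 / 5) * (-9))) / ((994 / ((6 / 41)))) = 115 / 550179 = 0.00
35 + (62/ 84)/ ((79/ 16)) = 58313/ 1659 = 35.15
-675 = -675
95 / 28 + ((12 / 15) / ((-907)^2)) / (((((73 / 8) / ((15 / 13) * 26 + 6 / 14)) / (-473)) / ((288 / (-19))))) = 545695738561 / 159741982820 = 3.42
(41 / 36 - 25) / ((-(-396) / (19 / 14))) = -16321 / 199584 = -0.08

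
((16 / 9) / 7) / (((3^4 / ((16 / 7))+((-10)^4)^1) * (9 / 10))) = 0.00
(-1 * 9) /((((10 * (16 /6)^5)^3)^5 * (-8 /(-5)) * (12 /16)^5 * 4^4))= -22528399544939174411840147874772641 /21567957333720511835733612069615704538909715538032457984882888199372800000000000000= -0.00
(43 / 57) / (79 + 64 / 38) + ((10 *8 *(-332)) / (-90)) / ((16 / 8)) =226217 / 1533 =147.56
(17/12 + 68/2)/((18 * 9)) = 425/1944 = 0.22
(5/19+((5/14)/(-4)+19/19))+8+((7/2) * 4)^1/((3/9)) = 54449/1064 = 51.17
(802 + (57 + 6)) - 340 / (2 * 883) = 763625 / 883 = 864.81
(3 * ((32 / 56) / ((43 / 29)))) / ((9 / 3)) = 116 / 301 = 0.39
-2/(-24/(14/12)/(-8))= -7/9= -0.78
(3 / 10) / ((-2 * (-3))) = 1 / 20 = 0.05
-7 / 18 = -0.39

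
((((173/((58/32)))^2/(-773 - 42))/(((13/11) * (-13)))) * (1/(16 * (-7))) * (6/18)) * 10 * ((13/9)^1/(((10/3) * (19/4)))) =-21070016/10665742815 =-0.00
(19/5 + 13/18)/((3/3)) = 407/90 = 4.52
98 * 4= 392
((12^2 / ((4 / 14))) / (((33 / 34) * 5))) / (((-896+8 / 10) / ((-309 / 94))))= 73542 / 192841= 0.38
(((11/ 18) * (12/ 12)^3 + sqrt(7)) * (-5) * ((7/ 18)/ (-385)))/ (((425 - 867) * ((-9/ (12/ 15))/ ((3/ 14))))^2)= 1/ 174464936100 + sqrt(7)/ 106617460950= 0.00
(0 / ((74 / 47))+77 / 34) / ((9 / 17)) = 77 / 18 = 4.28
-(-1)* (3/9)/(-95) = -1/285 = -0.00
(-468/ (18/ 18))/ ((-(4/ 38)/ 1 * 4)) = 2223/ 2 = 1111.50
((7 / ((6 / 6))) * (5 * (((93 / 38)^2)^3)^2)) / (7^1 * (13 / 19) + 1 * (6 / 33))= 161159574529557709311206385 / 495752720364542119936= 325080.57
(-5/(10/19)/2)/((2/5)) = -95/8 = -11.88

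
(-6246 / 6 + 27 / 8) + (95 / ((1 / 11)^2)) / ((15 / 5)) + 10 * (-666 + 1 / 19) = -1762637 / 456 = -3865.43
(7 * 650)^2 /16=5175625 /4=1293906.25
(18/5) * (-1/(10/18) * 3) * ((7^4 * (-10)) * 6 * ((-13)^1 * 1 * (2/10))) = -182034216/25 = -7281368.64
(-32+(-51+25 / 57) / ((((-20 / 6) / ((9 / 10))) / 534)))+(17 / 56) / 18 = 3475111259 / 478800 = 7257.96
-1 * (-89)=89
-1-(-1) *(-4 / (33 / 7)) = -61 / 33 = -1.85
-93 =-93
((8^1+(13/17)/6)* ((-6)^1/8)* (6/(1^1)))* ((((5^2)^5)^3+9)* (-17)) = 1158099621534347534190879/2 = 579049810767173767095439.50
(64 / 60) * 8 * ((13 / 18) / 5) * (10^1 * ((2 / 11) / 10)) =1664 / 7425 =0.22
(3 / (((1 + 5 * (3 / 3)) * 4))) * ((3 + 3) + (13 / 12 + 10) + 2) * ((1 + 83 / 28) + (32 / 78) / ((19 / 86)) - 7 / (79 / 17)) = 1619609141 / 157352832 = 10.29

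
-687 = -687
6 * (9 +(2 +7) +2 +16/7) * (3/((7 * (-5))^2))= 2808/8575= 0.33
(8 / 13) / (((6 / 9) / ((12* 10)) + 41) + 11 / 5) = 1440 / 101101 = 0.01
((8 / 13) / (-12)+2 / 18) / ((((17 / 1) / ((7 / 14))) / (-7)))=-49 / 3978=-0.01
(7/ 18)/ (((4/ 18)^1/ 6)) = 21/ 2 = 10.50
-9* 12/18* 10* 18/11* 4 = -4320/11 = -392.73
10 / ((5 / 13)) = 26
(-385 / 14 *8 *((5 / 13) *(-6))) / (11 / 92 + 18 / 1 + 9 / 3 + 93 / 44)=834900 / 38207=21.85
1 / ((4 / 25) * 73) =25 / 292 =0.09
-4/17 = -0.24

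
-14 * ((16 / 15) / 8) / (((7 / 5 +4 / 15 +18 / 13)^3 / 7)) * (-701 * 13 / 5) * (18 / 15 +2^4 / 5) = 15856838712 / 4298875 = 3688.60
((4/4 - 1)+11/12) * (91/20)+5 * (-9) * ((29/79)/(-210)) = 563993/132720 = 4.25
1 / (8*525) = 1 / 4200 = 0.00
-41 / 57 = -0.72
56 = 56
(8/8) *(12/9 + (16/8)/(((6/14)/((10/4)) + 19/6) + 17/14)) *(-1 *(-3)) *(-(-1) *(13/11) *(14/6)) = 115661/7887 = 14.66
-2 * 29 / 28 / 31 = -0.07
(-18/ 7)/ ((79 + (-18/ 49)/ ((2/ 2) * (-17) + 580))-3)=-35469/ 1048297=-0.03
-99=-99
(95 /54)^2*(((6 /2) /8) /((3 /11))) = 99275 /23328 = 4.26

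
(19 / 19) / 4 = 1 / 4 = 0.25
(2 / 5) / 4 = 1 / 10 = 0.10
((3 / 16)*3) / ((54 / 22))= 0.23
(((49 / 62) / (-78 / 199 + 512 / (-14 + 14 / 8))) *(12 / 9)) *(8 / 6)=-1911196 / 57386673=-0.03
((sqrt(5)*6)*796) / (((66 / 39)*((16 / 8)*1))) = 3155.30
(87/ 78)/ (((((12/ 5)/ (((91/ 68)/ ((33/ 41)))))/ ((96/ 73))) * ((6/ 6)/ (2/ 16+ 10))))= 1123605/ 109208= 10.29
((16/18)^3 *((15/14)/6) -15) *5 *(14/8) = -379525/2916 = -130.15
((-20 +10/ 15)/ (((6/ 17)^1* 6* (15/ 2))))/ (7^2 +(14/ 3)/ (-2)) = -493/ 18900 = -0.03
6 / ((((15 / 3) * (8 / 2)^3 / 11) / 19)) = 627 / 160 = 3.92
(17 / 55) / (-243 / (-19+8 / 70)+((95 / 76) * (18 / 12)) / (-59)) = 5303864 / 220244475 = 0.02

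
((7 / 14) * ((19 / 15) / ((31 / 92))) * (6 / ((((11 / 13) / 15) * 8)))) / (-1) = -17043 / 682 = -24.99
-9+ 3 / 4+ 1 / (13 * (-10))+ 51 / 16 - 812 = -849753 / 1040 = -817.07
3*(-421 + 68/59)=-74313/59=-1259.54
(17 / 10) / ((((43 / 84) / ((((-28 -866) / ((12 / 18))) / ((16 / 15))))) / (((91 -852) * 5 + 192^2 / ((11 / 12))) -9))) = -287539495677 / 1892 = -151976477.63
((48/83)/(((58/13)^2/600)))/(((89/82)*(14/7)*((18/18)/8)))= 399110400/6212467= 64.24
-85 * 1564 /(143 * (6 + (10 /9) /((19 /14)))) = -11366370 /83369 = -136.34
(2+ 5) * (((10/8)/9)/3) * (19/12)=665/1296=0.51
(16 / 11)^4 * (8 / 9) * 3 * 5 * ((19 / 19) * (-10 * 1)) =-26214400 / 43923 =-596.83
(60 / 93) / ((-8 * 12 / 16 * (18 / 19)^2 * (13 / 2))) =-1805 / 97929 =-0.02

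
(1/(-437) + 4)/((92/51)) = 89097/40204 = 2.22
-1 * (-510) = 510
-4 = -4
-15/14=-1.07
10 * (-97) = -970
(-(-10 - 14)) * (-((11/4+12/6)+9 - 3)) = -258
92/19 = 4.84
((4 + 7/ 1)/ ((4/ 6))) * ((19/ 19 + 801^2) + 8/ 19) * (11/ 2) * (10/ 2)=11062829745/ 38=291127098.55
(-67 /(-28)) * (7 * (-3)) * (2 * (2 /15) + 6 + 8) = -7169 /10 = -716.90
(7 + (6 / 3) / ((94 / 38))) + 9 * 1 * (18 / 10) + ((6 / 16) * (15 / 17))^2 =104830307 / 4346560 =24.12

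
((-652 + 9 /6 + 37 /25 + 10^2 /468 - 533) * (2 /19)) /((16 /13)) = -6913567 /68400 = -101.08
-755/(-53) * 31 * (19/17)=444695/901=493.56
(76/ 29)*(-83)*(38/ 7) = -239704/ 203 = -1180.81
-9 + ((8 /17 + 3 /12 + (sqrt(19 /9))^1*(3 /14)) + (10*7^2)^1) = sqrt(19) /14 + 32757 /68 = 482.03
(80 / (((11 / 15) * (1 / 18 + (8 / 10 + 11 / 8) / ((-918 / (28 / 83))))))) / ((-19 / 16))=-4876416000 / 2906563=-1677.73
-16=-16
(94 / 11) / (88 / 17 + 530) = 799 / 50039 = 0.02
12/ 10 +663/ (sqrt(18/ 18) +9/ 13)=43227/ 110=392.97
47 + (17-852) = -788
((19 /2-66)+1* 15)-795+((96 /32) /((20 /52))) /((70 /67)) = -145081 /175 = -829.03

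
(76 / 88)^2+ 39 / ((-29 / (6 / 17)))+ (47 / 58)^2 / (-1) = -666780 / 1729937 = -0.39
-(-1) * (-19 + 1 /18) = -341 /18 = -18.94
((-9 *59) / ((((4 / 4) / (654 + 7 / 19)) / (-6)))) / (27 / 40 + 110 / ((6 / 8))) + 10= 4756743950 / 335939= 14159.55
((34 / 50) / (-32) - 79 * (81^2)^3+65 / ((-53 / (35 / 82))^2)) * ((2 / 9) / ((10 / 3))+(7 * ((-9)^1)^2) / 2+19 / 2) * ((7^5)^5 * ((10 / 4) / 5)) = -124221090358963270130567407320987843915313399549 / 28331574000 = -4384546031892307505773149000000000000.00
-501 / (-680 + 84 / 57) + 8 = 112655 / 12892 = 8.74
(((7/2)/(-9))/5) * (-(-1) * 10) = -7/9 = -0.78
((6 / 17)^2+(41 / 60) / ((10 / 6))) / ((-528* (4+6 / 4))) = -15449 / 83925600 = -0.00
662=662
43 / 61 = 0.70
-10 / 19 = -0.53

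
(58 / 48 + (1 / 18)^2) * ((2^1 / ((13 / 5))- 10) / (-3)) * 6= 7850 / 351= 22.36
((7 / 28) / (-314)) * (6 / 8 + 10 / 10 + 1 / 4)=-1 / 628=-0.00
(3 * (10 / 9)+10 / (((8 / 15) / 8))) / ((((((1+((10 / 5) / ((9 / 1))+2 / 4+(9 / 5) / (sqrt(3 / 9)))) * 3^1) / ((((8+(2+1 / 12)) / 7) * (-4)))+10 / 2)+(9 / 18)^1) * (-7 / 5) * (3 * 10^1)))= -193766375 / 213940377 - 626175 * sqrt(3) / 3395879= -1.23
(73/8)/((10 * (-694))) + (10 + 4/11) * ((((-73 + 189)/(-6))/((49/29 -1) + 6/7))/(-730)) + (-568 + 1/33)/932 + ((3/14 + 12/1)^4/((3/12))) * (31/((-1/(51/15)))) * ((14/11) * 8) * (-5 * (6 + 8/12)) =5344572032288017835485733/1678169991553440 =3184762008.13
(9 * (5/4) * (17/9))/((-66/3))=-85/88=-0.97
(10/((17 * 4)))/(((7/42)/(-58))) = -870/17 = -51.18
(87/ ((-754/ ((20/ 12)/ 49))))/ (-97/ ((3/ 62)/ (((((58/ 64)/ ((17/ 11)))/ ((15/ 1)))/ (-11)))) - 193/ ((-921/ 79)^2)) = -2884019400/ 4191879061279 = -0.00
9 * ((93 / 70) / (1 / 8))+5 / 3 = 10219 / 105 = 97.32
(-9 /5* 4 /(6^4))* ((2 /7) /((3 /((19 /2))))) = -0.01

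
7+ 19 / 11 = 96 / 11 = 8.73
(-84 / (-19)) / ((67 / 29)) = 2436 / 1273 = 1.91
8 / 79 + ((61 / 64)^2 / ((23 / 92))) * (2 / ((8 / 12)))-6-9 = -323371 / 80896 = -4.00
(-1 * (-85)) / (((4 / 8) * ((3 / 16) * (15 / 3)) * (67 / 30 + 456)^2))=0.00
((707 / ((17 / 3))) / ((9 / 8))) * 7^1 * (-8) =-316736 / 51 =-6210.51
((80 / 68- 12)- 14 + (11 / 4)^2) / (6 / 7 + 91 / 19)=-624435 / 204272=-3.06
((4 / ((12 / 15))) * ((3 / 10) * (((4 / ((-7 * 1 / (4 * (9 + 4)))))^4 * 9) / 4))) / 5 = 6317236224 / 12005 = 526217.09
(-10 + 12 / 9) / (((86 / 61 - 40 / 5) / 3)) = 793 / 201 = 3.95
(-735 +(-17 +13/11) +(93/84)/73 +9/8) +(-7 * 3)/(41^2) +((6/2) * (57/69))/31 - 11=-40994271080465/53896531304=-760.61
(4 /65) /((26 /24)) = 48 /845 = 0.06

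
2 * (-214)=-428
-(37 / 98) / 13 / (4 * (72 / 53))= -0.01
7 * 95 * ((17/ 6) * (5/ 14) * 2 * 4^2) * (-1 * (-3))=64600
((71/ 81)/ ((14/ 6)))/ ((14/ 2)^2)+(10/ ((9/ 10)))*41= 4218971/ 9261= 455.56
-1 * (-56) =56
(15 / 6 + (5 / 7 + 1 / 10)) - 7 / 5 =1.91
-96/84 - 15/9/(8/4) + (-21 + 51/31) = -27773/1302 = -21.33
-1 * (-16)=16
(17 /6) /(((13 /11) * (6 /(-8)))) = -374 /117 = -3.20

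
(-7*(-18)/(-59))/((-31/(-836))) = -105336/1829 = -57.59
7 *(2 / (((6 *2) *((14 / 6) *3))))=1 / 6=0.17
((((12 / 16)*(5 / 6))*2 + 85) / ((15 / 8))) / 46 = 1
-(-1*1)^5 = 1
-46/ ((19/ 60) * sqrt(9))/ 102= -460/ 969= -0.47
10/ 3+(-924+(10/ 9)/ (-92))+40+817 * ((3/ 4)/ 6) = -1289285/ 1656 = -778.55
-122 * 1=-122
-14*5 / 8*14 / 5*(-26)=637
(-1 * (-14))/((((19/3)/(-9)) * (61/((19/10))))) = -0.62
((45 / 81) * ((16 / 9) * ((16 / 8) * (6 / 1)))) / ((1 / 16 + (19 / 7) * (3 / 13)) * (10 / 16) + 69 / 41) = 152821760 / 27251829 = 5.61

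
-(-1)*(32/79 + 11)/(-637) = -901/50323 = -0.02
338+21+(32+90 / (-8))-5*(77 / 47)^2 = 3236891 / 8836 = 366.33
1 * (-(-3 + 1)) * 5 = 10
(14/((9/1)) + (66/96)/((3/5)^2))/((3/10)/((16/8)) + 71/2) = 2495/25668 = 0.10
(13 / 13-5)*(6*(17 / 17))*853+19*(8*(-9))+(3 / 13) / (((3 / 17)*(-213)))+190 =-59948867 / 2769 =-21650.01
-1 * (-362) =362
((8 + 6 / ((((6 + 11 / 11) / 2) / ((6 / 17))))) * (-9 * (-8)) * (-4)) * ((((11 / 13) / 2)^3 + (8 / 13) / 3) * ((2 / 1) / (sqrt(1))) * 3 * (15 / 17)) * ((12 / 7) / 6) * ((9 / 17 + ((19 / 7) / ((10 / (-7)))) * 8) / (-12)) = -680760963072 / 528899189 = -1287.13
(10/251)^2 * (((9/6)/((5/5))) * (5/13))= 750/819013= 0.00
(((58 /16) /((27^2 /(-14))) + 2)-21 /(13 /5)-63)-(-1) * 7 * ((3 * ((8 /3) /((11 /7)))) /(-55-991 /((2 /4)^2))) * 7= -115984959815 /1675874772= -69.21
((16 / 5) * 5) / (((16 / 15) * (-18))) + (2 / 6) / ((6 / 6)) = -1 / 2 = -0.50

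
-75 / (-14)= 75 / 14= 5.36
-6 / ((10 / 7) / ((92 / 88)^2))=-4.59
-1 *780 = -780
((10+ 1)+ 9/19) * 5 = 1090/19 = 57.37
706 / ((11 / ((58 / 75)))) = 40948 / 825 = 49.63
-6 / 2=-3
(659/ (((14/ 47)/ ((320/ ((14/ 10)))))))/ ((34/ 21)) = 37167600/ 119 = 312332.77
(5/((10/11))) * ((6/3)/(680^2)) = 0.00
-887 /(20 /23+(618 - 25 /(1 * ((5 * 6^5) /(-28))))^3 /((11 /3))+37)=-549555638404608 /39885978857596060477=-0.00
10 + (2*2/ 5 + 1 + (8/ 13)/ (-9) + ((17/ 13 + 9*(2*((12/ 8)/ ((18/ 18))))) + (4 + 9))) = 31028/ 585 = 53.04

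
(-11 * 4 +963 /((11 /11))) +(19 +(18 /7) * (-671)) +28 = -5316 /7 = -759.43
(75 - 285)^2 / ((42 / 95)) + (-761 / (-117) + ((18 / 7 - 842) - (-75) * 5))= 81320210 / 819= 99292.08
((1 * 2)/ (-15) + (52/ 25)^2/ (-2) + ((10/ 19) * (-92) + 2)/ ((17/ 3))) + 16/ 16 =-5746463/ 605625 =-9.49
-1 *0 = 0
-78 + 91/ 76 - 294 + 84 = -21797/ 76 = -286.80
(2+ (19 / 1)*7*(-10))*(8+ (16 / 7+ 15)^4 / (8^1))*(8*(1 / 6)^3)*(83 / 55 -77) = 9856594027696 / 237699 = 41466703.80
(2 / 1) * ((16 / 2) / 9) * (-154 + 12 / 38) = -46720 / 171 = -273.22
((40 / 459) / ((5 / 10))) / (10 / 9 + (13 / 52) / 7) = 2240 / 14739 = 0.15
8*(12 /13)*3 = 288 /13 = 22.15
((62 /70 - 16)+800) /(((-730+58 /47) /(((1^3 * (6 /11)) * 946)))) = -166556673 /299705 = -555.74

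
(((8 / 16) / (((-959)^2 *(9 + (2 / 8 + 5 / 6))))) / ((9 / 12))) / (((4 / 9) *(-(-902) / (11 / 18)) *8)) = 1 / 73000599056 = 0.00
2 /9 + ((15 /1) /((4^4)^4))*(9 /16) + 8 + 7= 9414568314047 /618475290624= 15.22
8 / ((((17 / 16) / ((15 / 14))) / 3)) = 2880 / 119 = 24.20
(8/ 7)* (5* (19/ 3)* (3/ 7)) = 760/ 49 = 15.51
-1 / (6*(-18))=1 / 108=0.01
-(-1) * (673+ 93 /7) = 4804 /7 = 686.29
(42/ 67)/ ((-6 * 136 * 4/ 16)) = -7/ 2278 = -0.00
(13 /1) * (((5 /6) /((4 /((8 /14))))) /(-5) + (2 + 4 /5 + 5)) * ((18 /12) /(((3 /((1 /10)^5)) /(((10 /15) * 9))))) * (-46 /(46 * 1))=-21229 /7000000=-0.00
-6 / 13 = -0.46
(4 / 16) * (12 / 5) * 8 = 24 / 5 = 4.80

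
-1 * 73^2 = -5329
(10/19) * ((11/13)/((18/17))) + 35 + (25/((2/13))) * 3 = 2324905/4446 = 522.92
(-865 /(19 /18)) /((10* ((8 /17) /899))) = -156550.20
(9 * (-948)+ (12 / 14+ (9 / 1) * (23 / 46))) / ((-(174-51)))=39791 / 574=69.32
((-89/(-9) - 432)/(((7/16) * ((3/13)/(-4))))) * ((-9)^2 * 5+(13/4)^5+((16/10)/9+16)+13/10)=1786622185907/136080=13129204.78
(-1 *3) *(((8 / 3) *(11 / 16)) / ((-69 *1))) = 11 / 138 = 0.08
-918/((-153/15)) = 90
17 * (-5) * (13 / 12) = -1105 / 12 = -92.08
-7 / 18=-0.39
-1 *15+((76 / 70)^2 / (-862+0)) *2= -7921069 / 527975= -15.00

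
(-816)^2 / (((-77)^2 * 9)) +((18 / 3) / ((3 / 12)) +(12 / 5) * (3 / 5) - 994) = -141715206 / 148225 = -956.08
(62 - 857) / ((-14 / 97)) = 77115 / 14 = 5508.21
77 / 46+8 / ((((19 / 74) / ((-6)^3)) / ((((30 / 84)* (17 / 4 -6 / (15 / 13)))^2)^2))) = -154641211 / 1767136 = -87.51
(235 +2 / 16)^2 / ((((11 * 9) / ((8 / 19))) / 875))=1645875 / 8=205734.38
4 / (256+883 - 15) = 0.00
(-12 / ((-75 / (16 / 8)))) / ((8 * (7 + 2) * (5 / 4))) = 4 / 1125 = 0.00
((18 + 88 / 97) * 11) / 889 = 2882 / 12319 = 0.23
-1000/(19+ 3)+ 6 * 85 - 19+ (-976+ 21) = -5604/11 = -509.45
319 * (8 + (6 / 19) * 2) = 52316 / 19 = 2753.47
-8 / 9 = -0.89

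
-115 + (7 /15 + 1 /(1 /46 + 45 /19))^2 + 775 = 648811387789 /981882225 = 660.78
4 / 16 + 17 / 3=71 / 12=5.92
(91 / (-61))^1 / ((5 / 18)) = -1638 / 305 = -5.37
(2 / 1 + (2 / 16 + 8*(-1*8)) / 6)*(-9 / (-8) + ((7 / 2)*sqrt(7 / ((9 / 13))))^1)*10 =-14525*sqrt(91) / 144 - 6225 / 64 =-1059.49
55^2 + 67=3092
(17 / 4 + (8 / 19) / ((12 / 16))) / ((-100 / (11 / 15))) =-12067 / 342000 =-0.04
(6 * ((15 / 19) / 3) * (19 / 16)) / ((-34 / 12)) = -45 / 68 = -0.66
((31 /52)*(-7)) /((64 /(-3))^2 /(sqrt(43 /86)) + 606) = 5325831 /99016216 - 499968*sqrt(2) /12377027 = -0.00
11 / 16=0.69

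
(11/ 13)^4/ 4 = 14641/ 114244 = 0.13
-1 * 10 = -10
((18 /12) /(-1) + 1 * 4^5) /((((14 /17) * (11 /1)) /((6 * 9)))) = 938655 /154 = 6095.16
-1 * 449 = -449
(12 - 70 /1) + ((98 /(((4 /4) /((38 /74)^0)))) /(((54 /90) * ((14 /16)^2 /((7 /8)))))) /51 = -8314 /153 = -54.34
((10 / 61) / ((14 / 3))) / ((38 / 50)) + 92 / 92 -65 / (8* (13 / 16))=-72642 / 8113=-8.95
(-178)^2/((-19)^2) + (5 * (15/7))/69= 5110149/58121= 87.92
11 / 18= 0.61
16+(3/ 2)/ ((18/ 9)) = 67/ 4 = 16.75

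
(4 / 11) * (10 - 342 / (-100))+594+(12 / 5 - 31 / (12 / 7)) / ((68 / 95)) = 11770177 / 20400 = 576.97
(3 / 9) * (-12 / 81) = -4 / 81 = -0.05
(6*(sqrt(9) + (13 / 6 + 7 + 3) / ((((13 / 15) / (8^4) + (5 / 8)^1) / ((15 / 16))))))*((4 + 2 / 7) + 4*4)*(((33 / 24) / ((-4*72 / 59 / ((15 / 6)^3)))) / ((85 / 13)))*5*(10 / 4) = -14548493870625 / 668693504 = -21756.60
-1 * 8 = -8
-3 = -3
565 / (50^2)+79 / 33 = 43229 / 16500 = 2.62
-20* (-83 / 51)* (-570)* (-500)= 157700000 / 17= 9276470.59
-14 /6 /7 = -1 /3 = -0.33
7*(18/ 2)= 63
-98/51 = -1.92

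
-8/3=-2.67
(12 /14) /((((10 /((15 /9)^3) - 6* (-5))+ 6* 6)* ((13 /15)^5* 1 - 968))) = -18984375 /1460590969516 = -0.00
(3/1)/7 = 3/7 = 0.43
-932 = -932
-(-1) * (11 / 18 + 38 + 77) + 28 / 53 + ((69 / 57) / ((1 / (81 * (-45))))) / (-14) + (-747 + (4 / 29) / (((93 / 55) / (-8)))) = -18042192041 / 57033459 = -316.34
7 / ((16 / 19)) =133 / 16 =8.31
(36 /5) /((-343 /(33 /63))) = -132 /12005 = -0.01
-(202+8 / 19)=-3846 / 19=-202.42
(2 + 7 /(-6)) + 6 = 41 /6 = 6.83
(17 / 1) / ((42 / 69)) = 391 / 14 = 27.93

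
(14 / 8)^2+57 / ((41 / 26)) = 39.21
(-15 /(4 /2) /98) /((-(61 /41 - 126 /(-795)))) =162975 /3505852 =0.05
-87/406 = -0.21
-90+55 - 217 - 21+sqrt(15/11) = -273+sqrt(165)/11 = -271.83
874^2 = 763876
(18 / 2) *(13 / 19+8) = 1485 / 19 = 78.16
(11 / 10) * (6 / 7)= 33 / 35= 0.94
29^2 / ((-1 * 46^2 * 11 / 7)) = -5887 / 23276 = -0.25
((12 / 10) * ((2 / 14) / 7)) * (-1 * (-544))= 3264 / 245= 13.32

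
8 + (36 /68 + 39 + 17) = 1097 /17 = 64.53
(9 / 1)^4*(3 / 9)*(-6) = -13122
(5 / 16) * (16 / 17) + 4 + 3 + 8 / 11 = 1500 / 187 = 8.02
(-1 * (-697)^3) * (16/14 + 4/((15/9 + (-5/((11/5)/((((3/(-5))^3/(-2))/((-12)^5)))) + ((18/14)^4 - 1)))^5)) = 389965743.73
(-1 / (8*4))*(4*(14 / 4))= -7 / 16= -0.44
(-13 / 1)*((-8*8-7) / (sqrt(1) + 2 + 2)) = 923 / 5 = 184.60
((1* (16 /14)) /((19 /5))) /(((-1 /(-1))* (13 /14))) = 0.32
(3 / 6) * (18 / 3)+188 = 191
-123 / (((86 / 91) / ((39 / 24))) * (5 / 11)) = -1600599 / 3440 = -465.29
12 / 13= 0.92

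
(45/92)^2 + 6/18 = 14539/25392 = 0.57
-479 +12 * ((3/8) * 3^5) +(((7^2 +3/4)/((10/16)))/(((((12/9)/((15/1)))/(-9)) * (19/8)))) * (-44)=149927.34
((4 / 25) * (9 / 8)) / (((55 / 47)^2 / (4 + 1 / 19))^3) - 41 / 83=2469437511280459 / 591979927343750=4.17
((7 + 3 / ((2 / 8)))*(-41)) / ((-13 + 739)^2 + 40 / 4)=-779 / 527086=-0.00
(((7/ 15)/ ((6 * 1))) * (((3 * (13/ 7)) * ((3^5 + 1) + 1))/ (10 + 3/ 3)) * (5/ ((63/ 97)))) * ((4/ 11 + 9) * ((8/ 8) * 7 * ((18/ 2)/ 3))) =31821335/ 2178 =14610.35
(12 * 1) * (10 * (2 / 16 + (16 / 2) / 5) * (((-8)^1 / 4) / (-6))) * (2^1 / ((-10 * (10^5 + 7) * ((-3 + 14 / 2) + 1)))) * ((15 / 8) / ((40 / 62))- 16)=28911 / 80005600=0.00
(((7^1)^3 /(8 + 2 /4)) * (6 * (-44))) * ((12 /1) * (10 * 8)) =-10227049.41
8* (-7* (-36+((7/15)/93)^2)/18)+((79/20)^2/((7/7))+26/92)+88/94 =39023295590537/302926035600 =128.82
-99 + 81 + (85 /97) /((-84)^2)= -12319691 /684432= -18.00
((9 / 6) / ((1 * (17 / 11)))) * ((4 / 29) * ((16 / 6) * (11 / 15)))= 1936 / 7395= 0.26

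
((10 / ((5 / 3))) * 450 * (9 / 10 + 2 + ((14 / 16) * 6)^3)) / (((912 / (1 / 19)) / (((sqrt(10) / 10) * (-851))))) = -361757547 * sqrt(10) / 184832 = -6189.28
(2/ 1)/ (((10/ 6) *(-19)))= -6/ 95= -0.06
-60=-60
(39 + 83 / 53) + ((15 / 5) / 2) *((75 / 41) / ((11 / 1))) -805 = -36532605 / 47806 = -764.18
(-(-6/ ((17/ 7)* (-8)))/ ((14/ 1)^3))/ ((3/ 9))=-0.00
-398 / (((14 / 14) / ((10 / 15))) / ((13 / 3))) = -10348 / 9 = -1149.78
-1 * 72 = -72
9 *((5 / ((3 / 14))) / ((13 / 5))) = 80.77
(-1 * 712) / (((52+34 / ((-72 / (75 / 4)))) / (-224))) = 7655424 / 2071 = 3696.49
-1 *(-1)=1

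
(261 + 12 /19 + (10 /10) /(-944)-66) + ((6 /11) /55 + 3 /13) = 195.87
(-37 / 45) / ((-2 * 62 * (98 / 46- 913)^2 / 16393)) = 320860189 / 2449075950000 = 0.00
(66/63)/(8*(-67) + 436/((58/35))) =-319/83097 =-0.00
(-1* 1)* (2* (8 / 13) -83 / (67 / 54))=57194 / 871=65.66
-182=-182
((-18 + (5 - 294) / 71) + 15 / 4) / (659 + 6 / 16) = -10406 / 374525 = -0.03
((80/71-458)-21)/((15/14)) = -475006/1065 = -446.02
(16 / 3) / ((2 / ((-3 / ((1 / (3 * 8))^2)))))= -4608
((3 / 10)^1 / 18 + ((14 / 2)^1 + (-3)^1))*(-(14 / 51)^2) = -11809 / 39015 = -0.30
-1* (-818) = 818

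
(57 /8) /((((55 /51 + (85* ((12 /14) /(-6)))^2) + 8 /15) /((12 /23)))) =79135 /3173172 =0.02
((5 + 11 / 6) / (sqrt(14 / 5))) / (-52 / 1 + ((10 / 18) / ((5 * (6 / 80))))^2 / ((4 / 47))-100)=-9963 * sqrt(70) / 2576224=-0.03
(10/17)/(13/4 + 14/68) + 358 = 16834/47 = 358.17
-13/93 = -0.14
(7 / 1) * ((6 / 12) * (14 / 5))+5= 74 / 5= 14.80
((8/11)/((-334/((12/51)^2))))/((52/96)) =-1536/6901609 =-0.00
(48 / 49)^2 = 2304 / 2401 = 0.96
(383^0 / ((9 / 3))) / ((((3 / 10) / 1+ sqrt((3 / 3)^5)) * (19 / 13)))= 10 / 57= 0.18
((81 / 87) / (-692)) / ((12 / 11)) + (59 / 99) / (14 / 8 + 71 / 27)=0.13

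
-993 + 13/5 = -4952/5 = -990.40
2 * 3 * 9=54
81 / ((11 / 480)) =38880 / 11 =3534.55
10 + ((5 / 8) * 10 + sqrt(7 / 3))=sqrt(21) / 3 + 65 / 4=17.78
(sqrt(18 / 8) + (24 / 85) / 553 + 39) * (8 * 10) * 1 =30459624 / 9401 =3240.04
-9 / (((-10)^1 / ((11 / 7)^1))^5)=1449459 / 1680700000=0.00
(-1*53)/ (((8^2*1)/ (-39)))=2067/ 64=32.30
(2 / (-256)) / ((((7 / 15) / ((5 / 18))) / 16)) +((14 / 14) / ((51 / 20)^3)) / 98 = -7673975 / 103998384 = -0.07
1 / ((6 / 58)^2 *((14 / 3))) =841 / 42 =20.02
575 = 575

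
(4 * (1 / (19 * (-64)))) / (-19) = 1 / 5776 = 0.00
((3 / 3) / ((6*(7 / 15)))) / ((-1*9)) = -5 / 126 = -0.04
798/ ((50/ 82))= 32718/ 25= 1308.72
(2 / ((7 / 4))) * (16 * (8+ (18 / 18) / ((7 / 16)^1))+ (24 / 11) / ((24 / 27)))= 102888 / 539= 190.89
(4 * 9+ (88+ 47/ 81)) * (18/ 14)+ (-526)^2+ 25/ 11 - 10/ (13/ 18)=2493912832/ 9009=276824.60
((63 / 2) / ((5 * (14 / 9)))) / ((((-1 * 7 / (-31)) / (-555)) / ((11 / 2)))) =-3065931 / 56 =-54748.77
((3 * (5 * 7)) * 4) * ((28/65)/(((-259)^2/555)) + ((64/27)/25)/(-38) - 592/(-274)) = 51152515088/56341935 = 907.89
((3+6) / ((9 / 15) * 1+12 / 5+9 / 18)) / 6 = 0.43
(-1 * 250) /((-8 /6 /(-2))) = -375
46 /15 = 3.07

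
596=596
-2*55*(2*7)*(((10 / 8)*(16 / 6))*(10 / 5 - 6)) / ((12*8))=1925 / 9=213.89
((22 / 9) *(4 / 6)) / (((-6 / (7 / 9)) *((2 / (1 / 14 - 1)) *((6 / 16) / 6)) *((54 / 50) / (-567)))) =-200200 / 243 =-823.87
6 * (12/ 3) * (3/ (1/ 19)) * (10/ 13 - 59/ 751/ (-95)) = 51423624/ 48815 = 1053.44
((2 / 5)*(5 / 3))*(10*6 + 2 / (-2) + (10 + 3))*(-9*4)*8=-13824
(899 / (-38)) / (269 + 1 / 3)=-2697 / 30704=-0.09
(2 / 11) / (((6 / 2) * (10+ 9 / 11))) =2 / 357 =0.01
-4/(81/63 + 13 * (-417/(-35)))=-70/2733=-0.03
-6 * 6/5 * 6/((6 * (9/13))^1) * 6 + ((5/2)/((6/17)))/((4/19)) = -6901/240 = -28.75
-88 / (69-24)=-88 / 45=-1.96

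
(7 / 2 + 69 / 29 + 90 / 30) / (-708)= -515 / 41064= -0.01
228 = 228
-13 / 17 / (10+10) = -13 / 340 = -0.04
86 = 86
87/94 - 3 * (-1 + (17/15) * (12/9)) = -857/1410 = -0.61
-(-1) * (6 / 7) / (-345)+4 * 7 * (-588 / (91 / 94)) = -177975866 / 10465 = -17006.77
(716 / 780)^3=5735339 / 7414875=0.77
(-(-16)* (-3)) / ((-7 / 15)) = 720 / 7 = 102.86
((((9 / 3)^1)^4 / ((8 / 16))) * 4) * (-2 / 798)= -216 / 133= -1.62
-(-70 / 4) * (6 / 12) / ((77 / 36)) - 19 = -164 / 11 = -14.91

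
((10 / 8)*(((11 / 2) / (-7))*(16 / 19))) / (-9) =0.09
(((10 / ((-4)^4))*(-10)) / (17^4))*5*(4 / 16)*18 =-1125 / 10690688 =-0.00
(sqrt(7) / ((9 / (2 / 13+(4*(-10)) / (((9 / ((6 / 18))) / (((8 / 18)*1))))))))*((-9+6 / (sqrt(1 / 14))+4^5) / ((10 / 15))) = -808955*sqrt(7) / 9477-11158*sqrt(2) / 3159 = -230.84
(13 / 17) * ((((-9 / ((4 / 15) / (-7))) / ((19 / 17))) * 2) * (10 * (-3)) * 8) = -1474200 / 19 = -77589.47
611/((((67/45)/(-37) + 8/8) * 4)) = 159.15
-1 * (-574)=574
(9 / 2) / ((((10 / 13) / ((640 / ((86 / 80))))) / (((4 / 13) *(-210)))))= -225041.86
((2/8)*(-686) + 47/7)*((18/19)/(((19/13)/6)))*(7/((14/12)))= -9717084/2527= -3845.30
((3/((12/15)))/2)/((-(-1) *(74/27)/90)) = 18225/296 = 61.57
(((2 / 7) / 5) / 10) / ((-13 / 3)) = -0.00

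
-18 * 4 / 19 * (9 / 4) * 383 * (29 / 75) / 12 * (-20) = 199926 / 95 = 2104.48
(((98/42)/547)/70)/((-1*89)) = -1/1460490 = -0.00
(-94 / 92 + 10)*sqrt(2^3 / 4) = 413*sqrt(2) / 46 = 12.70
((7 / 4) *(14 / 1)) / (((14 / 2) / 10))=35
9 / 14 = 0.64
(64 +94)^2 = 24964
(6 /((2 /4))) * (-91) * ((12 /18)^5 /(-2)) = 5824 /81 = 71.90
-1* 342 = -342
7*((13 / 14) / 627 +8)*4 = 224.04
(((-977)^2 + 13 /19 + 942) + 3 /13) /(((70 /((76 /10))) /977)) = 32939075293 /325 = 101351000.90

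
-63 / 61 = -1.03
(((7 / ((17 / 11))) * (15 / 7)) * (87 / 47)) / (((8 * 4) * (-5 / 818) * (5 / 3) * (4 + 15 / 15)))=-3522717 / 319600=-11.02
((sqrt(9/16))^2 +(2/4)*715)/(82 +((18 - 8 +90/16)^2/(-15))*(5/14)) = 4.70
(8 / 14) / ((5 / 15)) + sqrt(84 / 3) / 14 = 2.09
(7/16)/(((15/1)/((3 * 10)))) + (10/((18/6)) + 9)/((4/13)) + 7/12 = 997/24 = 41.54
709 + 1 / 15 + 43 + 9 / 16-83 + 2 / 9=482293 / 720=669.85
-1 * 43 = -43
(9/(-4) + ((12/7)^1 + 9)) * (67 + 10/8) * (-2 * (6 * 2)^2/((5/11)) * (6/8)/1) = -274517.10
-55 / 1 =-55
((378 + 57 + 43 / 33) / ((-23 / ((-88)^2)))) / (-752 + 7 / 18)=2644224 / 13529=195.45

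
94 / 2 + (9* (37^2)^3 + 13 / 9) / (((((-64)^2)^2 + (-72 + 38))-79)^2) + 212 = 656109540228090721 / 2533240665653481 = 259.00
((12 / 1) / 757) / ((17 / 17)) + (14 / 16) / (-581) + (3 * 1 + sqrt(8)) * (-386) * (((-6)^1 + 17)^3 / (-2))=513766 * sqrt(2) + 387365185763 / 502648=1497223.86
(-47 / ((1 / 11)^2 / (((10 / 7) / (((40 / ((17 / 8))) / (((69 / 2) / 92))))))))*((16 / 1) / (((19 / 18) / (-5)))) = 12266.60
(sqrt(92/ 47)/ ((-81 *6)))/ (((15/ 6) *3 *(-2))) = sqrt(1081)/ 171315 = 0.00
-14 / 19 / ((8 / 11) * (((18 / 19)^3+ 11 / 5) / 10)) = -694925 / 209218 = -3.32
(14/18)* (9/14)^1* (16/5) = 8/5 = 1.60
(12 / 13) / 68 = 3 / 221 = 0.01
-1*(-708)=708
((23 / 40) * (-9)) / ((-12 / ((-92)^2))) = 36501 / 10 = 3650.10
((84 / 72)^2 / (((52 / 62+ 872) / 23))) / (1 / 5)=174685 / 974088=0.18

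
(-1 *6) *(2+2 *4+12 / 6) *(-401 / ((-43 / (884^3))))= -19944982706688 / 43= -463836807132.28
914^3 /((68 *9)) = 190887986 /153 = 1247633.90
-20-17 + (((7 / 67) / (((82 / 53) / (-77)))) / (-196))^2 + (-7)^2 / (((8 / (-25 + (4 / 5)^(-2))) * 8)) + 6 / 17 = -7171083645135 / 131360924672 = -54.59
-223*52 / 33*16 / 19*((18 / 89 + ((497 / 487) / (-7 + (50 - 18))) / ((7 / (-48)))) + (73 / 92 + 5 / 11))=-19842816701968 / 57296195275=-346.32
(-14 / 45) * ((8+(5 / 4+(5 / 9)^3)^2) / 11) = -596438311 / 2104506360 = -0.28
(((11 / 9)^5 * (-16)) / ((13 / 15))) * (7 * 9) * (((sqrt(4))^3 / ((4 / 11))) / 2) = -992074160 / 28431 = -34894.10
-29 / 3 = -9.67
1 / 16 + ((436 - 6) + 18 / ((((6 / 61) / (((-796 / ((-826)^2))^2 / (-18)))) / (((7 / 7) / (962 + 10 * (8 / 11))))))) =3201707856562350829 / 7444750139034768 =430.06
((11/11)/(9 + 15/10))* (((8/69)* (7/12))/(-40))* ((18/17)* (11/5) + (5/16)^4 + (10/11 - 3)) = -1688767/42280550400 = -0.00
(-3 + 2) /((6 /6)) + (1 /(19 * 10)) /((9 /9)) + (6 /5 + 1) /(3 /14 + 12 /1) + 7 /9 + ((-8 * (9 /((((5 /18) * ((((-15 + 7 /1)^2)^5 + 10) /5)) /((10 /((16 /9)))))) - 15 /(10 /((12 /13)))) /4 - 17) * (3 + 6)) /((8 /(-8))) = 339580559193181 /2652142329980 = 128.04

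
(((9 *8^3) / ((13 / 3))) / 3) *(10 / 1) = 46080 / 13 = 3544.62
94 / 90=1.04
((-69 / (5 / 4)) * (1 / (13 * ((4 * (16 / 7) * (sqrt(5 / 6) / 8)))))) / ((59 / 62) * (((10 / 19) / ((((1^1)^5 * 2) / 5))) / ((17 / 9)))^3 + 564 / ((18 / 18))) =-168188050597 * sqrt(30) / 127728580127525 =-0.01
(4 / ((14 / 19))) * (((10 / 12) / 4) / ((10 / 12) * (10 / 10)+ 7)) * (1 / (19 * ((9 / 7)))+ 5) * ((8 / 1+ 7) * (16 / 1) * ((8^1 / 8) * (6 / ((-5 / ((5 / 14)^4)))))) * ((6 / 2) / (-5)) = 1616250 / 789929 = 2.05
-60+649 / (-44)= -299 / 4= -74.75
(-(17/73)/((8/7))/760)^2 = 0.00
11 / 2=5.50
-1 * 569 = -569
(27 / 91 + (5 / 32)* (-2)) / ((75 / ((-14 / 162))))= 23 / 1263600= 0.00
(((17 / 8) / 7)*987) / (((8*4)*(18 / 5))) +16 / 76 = 82049 / 29184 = 2.81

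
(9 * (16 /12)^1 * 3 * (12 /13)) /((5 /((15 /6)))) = 216 /13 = 16.62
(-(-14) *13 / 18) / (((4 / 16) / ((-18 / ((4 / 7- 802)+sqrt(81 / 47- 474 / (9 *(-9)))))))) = 107016 *sqrt(1355433) / 39937623863+36278882640 / 39937623863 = 0.91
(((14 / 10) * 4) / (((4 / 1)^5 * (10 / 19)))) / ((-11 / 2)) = -133 / 70400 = -0.00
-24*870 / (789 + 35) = -2610 / 103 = -25.34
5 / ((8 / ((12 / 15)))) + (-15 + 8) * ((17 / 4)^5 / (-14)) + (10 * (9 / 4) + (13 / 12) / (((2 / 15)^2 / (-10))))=218961 / 2048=106.91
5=5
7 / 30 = 0.23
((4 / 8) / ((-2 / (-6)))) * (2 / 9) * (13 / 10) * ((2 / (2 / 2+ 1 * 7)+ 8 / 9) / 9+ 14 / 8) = 988 / 1215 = 0.81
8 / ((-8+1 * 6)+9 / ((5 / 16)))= 20 / 67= 0.30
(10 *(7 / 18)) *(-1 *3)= -35 / 3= -11.67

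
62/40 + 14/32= 159/80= 1.99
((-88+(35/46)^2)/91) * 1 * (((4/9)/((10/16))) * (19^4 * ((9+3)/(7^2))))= -257143141792/11794055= -21802.78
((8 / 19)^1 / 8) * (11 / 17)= 11 / 323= 0.03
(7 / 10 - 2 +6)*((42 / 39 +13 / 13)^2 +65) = 275279 / 845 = 325.77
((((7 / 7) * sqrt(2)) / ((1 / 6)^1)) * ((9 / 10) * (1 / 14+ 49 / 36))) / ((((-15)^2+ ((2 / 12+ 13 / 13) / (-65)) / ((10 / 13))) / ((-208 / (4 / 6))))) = -5068440 * sqrt(2) / 472451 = -15.17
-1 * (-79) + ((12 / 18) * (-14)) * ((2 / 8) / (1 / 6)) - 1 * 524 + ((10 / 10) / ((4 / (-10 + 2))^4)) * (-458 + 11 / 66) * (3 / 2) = -11447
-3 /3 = -1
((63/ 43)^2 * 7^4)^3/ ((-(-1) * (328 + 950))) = 107121880.89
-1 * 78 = -78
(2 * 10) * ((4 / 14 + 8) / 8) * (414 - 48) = 53070 / 7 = 7581.43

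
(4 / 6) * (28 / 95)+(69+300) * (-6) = -630934 / 285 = -2213.80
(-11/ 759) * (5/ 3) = -5/ 207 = -0.02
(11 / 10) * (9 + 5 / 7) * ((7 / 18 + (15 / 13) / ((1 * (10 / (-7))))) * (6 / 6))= -2618 / 585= -4.48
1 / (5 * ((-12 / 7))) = -7 / 60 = -0.12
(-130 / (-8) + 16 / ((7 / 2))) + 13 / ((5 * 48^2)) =1679131 / 80640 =20.82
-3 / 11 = -0.27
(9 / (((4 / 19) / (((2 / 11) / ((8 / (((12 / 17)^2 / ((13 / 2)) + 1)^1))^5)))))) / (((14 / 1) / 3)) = 555533169707075428125 / 7554515677022075340587008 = 0.00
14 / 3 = 4.67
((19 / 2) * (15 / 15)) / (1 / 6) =57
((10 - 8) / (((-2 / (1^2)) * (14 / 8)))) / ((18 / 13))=-26 / 63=-0.41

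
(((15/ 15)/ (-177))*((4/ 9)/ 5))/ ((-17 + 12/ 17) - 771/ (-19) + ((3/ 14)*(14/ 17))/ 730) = -188632/ 9121799961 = -0.00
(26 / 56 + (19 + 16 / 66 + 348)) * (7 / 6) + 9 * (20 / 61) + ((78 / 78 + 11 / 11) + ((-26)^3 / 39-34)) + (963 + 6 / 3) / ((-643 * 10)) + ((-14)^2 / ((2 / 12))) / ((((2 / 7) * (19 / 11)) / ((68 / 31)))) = 94709887139279 / 18297058824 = 5176.24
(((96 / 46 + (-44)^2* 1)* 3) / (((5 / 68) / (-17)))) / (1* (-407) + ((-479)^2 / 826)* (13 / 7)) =-52578640128 / 4258105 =-12347.90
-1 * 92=-92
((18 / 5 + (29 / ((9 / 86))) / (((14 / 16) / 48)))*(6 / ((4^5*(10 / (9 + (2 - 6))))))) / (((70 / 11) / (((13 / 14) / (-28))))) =-114152467 / 491724800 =-0.23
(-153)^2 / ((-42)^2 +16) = 23409 / 1780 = 13.15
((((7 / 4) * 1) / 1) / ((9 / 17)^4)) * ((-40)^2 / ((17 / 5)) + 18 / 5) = 693081823 / 65610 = 10563.66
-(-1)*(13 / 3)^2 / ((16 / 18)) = 169 / 8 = 21.12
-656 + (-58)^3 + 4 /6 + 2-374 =-588418 /3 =-196139.33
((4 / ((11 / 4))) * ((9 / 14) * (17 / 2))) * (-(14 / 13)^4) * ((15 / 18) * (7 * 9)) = -176329440 / 314171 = -561.25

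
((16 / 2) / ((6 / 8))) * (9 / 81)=1.19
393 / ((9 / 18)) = 786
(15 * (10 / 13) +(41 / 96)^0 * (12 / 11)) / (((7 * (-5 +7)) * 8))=129 / 1144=0.11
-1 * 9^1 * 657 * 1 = -5913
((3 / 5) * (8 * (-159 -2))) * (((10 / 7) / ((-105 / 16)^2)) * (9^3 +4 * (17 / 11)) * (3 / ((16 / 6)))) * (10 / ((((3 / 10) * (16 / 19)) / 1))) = -452354432 / 539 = -839247.55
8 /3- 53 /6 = -37 /6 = -6.17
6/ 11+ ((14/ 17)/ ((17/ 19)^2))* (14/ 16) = 1.45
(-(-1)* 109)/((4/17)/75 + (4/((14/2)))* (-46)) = -972825/234572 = -4.15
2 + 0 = 2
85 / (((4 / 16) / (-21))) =-7140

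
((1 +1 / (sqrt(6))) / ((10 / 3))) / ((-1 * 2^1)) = -3 / 20 - sqrt(6) / 40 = -0.21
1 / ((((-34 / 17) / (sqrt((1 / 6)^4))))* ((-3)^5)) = 1 / 17496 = 0.00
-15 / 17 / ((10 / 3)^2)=-27 / 340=-0.08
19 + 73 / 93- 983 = -89579 / 93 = -963.22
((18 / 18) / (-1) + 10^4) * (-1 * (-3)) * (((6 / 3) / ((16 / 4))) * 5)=74992.50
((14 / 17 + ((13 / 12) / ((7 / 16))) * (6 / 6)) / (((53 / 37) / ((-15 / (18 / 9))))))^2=11873371225 / 39778249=298.49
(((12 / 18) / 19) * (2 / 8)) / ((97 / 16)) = 8 / 5529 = 0.00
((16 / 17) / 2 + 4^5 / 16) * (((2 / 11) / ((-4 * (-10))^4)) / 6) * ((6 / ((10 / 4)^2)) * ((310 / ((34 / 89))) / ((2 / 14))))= 2645881 / 635800000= 0.00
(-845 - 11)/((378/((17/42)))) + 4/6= -992/3969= -0.25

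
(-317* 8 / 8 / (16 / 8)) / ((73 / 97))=-30749 / 146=-210.61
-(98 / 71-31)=2103 / 71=29.62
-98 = -98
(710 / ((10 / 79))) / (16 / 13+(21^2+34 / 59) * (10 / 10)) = 4302103 / 339633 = 12.67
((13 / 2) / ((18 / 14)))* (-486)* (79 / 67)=-194103 / 67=-2897.06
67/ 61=1.10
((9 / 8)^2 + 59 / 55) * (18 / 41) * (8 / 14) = 74079 / 126280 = 0.59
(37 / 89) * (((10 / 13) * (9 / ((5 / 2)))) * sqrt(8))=3.26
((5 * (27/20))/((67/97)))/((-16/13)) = -34047/4288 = -7.94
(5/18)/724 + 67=873149/13032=67.00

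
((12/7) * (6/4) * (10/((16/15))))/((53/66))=30.02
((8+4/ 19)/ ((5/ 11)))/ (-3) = -572/ 95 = -6.02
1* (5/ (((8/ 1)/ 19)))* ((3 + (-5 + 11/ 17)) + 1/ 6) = -11495/ 816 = -14.09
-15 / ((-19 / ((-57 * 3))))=-135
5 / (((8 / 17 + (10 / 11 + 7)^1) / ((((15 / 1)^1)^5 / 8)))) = 710015625 / 12536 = 56638.13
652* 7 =4564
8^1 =8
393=393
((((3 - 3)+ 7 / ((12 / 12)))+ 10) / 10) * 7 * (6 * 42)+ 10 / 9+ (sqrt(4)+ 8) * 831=508946 / 45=11309.91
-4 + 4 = 0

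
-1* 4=-4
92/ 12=23/ 3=7.67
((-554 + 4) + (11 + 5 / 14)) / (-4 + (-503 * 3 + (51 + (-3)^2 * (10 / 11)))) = 82951 / 223888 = 0.37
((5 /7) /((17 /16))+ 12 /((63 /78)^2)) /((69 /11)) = 524128 /172431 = 3.04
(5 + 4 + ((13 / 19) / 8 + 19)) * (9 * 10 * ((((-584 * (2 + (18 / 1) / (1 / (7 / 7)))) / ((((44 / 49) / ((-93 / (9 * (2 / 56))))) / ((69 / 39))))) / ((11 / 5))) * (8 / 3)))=609709064664000 / 29887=20400477286.58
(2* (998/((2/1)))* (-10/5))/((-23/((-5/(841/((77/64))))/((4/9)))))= -1.40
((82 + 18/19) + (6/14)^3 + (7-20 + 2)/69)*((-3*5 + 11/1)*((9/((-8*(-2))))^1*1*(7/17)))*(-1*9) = 503049177/728042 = 690.96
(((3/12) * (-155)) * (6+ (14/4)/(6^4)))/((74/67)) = -161580215/767232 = -210.60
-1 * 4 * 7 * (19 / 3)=-532 / 3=-177.33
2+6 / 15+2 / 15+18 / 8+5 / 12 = 26 / 5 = 5.20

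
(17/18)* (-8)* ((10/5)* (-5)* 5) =377.78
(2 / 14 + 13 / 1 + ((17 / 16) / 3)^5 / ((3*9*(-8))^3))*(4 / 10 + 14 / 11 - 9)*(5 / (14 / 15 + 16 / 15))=-95205121979221946731 / 395446887081050112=-240.75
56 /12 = 4.67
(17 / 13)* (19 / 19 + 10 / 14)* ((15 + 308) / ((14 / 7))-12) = 2346 / 7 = 335.14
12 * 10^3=12000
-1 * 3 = -3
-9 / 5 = -1.80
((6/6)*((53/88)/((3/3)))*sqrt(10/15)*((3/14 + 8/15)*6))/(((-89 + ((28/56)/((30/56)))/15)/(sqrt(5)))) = -124815*sqrt(30)/12326776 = -0.06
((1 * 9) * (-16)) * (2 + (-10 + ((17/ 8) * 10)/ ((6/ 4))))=-888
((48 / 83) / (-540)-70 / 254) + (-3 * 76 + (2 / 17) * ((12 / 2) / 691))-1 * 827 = -5880133806236 / 5572130715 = -1055.28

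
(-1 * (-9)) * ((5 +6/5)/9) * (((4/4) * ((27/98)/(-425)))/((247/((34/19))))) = -837/28744625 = -0.00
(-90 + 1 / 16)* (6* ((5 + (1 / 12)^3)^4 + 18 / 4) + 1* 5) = -8091059046094765727 / 23776267862016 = -340299.79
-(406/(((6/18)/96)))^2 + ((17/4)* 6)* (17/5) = -136721570973/10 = -13672157097.30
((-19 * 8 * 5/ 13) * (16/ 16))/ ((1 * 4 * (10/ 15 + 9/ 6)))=-1140/ 169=-6.75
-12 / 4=-3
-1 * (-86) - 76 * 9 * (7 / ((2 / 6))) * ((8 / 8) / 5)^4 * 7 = -46798 / 625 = -74.88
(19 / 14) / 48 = 19 / 672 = 0.03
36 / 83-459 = -38061 / 83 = -458.57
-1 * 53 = -53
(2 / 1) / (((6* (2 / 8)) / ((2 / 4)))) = 0.67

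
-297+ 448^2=200407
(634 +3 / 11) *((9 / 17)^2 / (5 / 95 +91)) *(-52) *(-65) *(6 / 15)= 7258619628 / 2749835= 2639.66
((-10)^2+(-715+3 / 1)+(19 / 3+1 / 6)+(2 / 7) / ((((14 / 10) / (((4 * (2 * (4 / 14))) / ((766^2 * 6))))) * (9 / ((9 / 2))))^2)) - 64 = -669.50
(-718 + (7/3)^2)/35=-6413/315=-20.36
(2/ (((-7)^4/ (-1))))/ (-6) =1/ 7203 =0.00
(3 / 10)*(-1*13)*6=-117 / 5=-23.40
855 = 855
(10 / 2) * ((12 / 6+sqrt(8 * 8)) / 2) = 25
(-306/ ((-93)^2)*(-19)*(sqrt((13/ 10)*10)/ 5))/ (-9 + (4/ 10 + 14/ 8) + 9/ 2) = -2584*sqrt(13)/ 45167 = -0.21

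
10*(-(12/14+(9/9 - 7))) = 360/7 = 51.43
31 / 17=1.82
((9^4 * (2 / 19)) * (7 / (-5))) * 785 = -14421078 / 19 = -759004.11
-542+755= 213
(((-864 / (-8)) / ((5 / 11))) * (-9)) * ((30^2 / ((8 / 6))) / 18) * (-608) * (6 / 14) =146266560 / 7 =20895222.86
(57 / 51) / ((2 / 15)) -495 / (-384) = 21045 / 2176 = 9.67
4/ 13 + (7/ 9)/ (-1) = -55/ 117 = -0.47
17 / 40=0.42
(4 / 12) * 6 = 2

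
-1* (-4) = 4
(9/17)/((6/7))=0.62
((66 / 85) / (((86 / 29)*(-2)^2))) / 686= 957 / 10029320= 0.00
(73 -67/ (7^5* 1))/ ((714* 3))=68158/ 2000033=0.03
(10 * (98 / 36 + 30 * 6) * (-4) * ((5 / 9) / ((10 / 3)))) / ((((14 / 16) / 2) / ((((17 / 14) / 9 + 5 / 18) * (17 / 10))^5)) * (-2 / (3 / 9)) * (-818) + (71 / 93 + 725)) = -2150041917549314360 / 23576664192633452331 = -0.09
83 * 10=830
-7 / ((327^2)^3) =-7 / 1222605980803089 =-0.00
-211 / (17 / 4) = -844 / 17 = -49.65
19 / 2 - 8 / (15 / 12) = 31 / 10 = 3.10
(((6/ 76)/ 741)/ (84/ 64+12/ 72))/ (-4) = -6/ 333203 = -0.00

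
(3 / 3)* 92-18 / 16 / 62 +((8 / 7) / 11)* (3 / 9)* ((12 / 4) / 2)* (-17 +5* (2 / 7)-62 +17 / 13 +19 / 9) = 250602995 / 2843568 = 88.13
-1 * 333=-333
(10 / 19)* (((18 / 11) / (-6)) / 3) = -10 / 209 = -0.05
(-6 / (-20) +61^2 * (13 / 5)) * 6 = 290247 / 5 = 58049.40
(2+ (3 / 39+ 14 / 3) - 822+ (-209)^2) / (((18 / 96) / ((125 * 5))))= 16717640000 / 117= 142885811.97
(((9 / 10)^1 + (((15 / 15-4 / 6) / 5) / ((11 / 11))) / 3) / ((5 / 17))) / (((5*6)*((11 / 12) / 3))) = 0.34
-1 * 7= -7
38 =38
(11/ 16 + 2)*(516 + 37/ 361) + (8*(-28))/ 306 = 1386.29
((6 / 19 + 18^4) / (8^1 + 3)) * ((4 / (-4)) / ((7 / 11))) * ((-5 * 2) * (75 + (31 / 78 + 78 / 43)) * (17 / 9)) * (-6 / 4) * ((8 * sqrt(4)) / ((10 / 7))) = -11707846276600 / 31863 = -367443312.83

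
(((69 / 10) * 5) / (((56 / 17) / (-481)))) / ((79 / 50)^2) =-2017.95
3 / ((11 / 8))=24 / 11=2.18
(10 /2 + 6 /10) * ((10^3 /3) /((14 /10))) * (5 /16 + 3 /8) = 2750 /3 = 916.67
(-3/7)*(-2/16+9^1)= -3.80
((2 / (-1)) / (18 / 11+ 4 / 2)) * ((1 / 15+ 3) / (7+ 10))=-253 / 2550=-0.10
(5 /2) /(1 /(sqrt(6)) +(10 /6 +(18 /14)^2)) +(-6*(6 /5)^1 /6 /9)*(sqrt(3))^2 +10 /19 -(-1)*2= 25765954 /8912615 -7203*sqrt(6) /187634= 2.80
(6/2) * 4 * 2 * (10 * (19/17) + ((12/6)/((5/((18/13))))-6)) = 151968/1105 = 137.53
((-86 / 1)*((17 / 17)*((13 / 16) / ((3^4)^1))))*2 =-559 / 324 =-1.73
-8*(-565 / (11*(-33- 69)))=-2260 / 561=-4.03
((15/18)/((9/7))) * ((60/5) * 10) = 700/9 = 77.78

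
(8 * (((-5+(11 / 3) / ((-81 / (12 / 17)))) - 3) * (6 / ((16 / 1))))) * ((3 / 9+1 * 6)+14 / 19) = -170.36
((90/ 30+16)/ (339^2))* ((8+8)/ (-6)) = -152/ 344763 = -0.00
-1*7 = -7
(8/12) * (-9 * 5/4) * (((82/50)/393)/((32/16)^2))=-41/5240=-0.01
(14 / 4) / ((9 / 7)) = 49 / 18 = 2.72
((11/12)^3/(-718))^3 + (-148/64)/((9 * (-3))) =163577105151070933/1909873255240433664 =0.09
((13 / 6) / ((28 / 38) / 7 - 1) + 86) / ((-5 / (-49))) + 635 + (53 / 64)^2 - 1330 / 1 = 26060699 / 208896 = 124.75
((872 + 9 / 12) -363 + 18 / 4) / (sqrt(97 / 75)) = 10285 * sqrt(291) / 388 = 452.19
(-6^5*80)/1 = -622080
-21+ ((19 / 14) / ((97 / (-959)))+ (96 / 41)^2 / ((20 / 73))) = -23490937 / 1630570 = -14.41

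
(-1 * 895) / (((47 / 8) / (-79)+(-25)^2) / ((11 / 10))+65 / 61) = -37954444 / 24137321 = -1.57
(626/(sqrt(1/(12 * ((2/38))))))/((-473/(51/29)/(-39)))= 72.14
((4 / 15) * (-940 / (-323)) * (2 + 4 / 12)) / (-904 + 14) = -2632 / 1293615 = -0.00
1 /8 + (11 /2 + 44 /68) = 853 /136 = 6.27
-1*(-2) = 2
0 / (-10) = 0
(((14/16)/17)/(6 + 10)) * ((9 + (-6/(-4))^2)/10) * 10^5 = 196875/544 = 361.90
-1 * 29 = -29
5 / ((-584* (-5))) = 1 / 584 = 0.00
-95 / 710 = -19 / 142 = -0.13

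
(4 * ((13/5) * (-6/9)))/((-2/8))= 416/15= 27.73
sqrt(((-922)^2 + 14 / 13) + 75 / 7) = 3* sqrt(782182583) / 91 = 922.01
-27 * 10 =-270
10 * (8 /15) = 16 /3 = 5.33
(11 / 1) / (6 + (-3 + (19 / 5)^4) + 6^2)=6875 / 154696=0.04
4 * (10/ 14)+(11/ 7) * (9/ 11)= 29/ 7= 4.14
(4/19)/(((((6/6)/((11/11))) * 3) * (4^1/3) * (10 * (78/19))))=1/780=0.00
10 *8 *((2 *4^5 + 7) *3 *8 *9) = 35510400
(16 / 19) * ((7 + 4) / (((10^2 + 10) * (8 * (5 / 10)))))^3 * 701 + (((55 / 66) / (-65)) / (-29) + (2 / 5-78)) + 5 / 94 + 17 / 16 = -308952356393 / 4039932000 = -76.47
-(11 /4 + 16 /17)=-251 /68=-3.69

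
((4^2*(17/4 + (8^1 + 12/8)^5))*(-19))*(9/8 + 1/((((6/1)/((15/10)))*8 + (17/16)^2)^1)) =-3687517541305/135696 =-27174843.34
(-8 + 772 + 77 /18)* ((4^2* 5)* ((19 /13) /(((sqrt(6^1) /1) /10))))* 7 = 367851400* sqrt(6) /351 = 2567088.98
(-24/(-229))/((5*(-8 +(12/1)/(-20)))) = -24/9847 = -0.00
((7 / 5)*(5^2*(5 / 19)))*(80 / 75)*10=5600 / 57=98.25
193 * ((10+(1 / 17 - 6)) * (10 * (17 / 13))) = 133170 / 13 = 10243.85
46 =46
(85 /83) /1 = 85 /83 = 1.02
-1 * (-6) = 6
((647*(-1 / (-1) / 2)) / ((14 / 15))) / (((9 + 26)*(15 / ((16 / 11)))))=2588 / 2695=0.96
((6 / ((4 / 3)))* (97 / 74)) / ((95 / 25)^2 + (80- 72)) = 7275 / 27676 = 0.26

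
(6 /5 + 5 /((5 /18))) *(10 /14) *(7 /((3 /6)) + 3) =1632 /7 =233.14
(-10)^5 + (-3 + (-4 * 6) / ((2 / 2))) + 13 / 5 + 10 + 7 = -500037 / 5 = -100007.40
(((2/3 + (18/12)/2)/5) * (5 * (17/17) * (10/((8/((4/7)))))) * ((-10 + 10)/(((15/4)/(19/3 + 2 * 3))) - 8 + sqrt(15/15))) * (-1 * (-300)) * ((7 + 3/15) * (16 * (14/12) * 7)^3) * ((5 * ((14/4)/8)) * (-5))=1120018480000/3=373339493333.33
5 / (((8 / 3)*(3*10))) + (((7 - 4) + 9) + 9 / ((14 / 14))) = 337 / 16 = 21.06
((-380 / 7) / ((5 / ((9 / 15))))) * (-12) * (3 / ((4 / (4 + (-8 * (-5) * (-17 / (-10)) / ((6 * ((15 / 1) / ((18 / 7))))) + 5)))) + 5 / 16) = 815841 / 1225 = 665.99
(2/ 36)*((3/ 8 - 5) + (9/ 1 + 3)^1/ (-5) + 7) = -1/ 720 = -0.00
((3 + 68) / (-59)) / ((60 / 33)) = -0.66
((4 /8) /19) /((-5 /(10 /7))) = -1 /133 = -0.01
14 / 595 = 2 / 85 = 0.02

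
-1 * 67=-67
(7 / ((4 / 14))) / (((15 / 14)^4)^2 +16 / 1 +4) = 36156831872 / 32078671745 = 1.13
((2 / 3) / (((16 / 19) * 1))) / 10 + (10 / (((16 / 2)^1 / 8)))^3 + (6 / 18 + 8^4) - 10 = 406913 / 80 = 5086.41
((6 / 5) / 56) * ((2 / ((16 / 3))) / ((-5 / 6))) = -0.01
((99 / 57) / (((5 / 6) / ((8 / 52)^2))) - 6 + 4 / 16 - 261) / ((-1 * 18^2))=0.82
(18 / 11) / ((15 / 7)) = 0.76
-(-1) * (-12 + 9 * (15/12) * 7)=267/4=66.75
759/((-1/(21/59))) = -15939/59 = -270.15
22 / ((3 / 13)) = 286 / 3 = 95.33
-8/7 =-1.14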